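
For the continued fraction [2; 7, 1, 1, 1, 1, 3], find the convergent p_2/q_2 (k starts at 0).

17/8

Using pₖ = aₖpₖ₋₁ + pₖ₋₂, qₖ = aₖqₖ₋₁ + qₖ₋₂ (with p₋₁=1, p₋₂=0, q₋₁=0, q₋₂=1):
  k=0: a=2, p=2, q=1
  k=1: a=7, p=15, q=7
  k=2: a=1, p=17, q=8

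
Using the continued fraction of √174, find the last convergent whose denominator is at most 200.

√174 = [13; 5, 4, 5, 26, …] (period length 4).
Convergents:
  p_0/q_0 = 13/1
  p_1/q_1 = 66/5
  p_2/q_2 = 277/21
  p_3/q_3 = 1451/110
  p_4/q_4 = 38003/2881
q_3 = 110 ≤ 200 < 2881 = q_4, so the answer is 1451/110.

1451/110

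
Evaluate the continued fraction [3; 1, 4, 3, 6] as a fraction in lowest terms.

Fold from the inside: start with 6/1.
  3 + 1/6 = 19/6
  4 + 6/19 = 82/19
  1 + 19/82 = 101/82
  3 + 82/101 = 385/101

385/101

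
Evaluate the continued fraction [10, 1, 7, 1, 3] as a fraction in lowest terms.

Fold from the inside: start with 3/1.
  1 + 1/3 = 4/3
  7 + 3/4 = 31/4
  1 + 4/31 = 35/31
  10 + 31/35 = 381/35

381/35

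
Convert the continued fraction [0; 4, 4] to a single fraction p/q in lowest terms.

Fold from the inside: start with 4/1.
  4 + 1/4 = 17/4
  0 + 4/17 = 4/17

4/17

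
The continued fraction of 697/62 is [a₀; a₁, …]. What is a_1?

4

697 = 11·62 + 15   →  a_0 = 11
62 = 4·15 + 2   →  a_1 = 4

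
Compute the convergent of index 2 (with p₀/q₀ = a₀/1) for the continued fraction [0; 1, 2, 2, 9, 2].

Using pₖ = aₖpₖ₋₁ + pₖ₋₂, qₖ = aₖqₖ₋₁ + qₖ₋₂ (with p₋₁=1, p₋₂=0, q₋₁=0, q₋₂=1):
  k=0: a=0, p=0, q=1
  k=1: a=1, p=1, q=1
  k=2: a=2, p=2, q=3

2/3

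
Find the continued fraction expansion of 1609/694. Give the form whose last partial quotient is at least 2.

[2; 3, 7, 7, 1, 3]

1609 = 2*694 + 221
694 = 3*221 + 31
221 = 7*31 + 4
31 = 7*4 + 3
4 = 1*3 + 1
3 = 3*1 + 0  (stop)
So 1609/694 = [2; 3, 7, 7, 1, 3].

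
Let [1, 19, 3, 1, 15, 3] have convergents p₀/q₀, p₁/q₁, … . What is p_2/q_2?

61/58

Using pₖ = aₖpₖ₋₁ + pₖ₋₂, qₖ = aₖqₖ₋₁ + qₖ₋₂ (with p₋₁=1, p₋₂=0, q₋₁=0, q₋₂=1):
  k=0: a=1, p=1, q=1
  k=1: a=19, p=20, q=19
  k=2: a=3, p=61, q=58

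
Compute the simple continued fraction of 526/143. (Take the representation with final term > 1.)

[3; 1, 2, 9, 5]

526 = 3×143 + 97
143 = 1×97 + 46
97 = 2×46 + 5
46 = 9×5 + 1
5 = 5×1 + 0  (stop)
So 526/143 = [3; 1, 2, 9, 5].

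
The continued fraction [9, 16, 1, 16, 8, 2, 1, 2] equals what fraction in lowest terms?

176035/19432

Fold from the inside: start with 2/1.
  1 + 1/2 = 3/2
  2 + 2/3 = 8/3
  8 + 3/8 = 67/8
  16 + 8/67 = 1080/67
  1 + 67/1080 = 1147/1080
  16 + 1080/1147 = 19432/1147
  9 + 1147/19432 = 176035/19432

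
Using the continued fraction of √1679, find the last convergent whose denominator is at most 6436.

√1679 = [40; 1, 39, 1, 80, …] (period length 4).
Convergents:
  p_0/q_0 = 40/1
  p_1/q_1 = 41/1
  p_2/q_2 = 1639/40
  p_3/q_3 = 1680/41
  p_4/q_4 = 136039/3320
  p_5/q_5 = 137719/3361
  p_6/q_6 = 5507080/134399
q_5 = 3361 ≤ 6436 < 134399 = q_6, so the answer is 137719/3361.

137719/3361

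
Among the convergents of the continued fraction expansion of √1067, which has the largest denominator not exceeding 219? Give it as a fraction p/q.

√1067 = [32; 1, 1, 1, 64, …] (period length 4).
Convergents:
  p_0/q_0 = 32/1
  p_1/q_1 = 33/1
  p_2/q_2 = 65/2
  p_3/q_3 = 98/3
  p_4/q_4 = 6337/194
  p_5/q_5 = 6435/197
  p_6/q_6 = 12772/391
q_5 = 197 ≤ 219 < 391 = q_6, so the answer is 6435/197.

6435/197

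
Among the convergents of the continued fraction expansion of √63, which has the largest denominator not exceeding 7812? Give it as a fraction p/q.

√63 = [7; 1, 14, …] (period length 2).
Convergents:
  p_0/q_0 = 7/1
  p_1/q_1 = 8/1
  p_2/q_2 = 119/15
  p_3/q_3 = 127/16
  p_4/q_4 = 1897/239
  p_5/q_5 = 2024/255
  p_6/q_6 = 30233/3809
  p_7/q_7 = 32257/4064
  p_8/q_8 = 481831/60705
q_7 = 4064 ≤ 7812 < 60705 = q_8, so the answer is 32257/4064.

32257/4064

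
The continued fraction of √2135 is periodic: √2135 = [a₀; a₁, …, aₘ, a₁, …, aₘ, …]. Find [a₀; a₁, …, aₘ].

[46; 4, 1, 5, 1, 4, 92]

a₀ = ⌊√2135⌋ = 46.
With m₀=0, d₀=1 and mₖ₊₁ = dₖaₖ − mₖ, dₖ₊₁ = (n − mₖ₊₁²)/dₖ, aₖ₊₁ = ⌊(a₀+mₖ₊₁)/dₖ₊₁⌋:
  k=1: m=46, d=19, a=4
  k=2: m=30, d=65, a=1
  k=3: m=35, d=14, a=5
  k=4: m=35, d=65, a=1
  k=5: m=30, d=19, a=4
  k=6: m=46, d=1, a=92
d=1 and a=2a₀=92 at k=6, so the next step gives (m, d) = (46, 19) again — its k=1 value — and the period has length 6.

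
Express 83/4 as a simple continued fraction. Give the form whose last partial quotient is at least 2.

[20; 1, 3]

83 = 20·4 + 3
4 = 1·3 + 1
3 = 3·1 + 0  (stop)
So 83/4 = [20; 1, 3].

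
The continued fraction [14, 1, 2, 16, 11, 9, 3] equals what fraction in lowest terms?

224841/15323

Using pₖ = aₖpₖ₋₁ + pₖ₋₂ and qₖ = aₖqₖ₋₁ + qₖ₋₂:
  k=0: a=14, p=14, q=1
  k=1: a=1, p=15, q=1
  k=2: a=2, p=44, q=3
  k=3: a=16, p=719, q=49
  k=4: a=11, p=7953, q=542
  k=5: a=9, p=72296, q=4927
  k=6: a=3, p=224841, q=15323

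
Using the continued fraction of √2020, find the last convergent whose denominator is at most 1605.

71956/1601

√2020 = [44; 1, 16, 1, 88, …] (period length 4).
Convergents:
  p_0/q_0 = 44/1
  p_1/q_1 = 45/1
  p_2/q_2 = 764/17
  p_3/q_3 = 809/18
  p_4/q_4 = 71956/1601
  p_5/q_5 = 72765/1619
q_4 = 1601 ≤ 1605 < 1619 = q_5, so the answer is 71956/1601.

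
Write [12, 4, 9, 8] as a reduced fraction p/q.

3673/300

Fold from the inside: start with 8/1.
  9 + 1/8 = 73/8
  4 + 8/73 = 300/73
  12 + 73/300 = 3673/300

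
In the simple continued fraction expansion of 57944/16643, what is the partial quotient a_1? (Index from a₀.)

57944 = 3·16643 + 8015   →  a_0 = 3
16643 = 2·8015 + 613   →  a_1 = 2

2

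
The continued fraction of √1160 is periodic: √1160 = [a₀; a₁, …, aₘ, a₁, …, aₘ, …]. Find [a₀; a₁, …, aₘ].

a₀ = ⌊√1160⌋ = 34.
With m₀=0, d₀=1 and mₖ₊₁ = dₖaₖ − mₖ, dₖ₊₁ = (n − mₖ₊₁²)/dₖ, aₖ₊₁ = ⌊(a₀+mₖ₊₁)/dₖ₊₁⌋:
  k=1: m=34, d=4, a=17
  k=2: m=34, d=1, a=68
d=1 and a=2a₀=68 at k=2, so the next step gives (m, d) = (34, 4) again — its k=1 value — and the period has length 2.

[34; 17, 68]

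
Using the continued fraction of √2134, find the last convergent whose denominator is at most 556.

√2134 = [46; 5, 8, 5, 92, …] (period length 4).
Convergents:
  p_0/q_0 = 46/1
  p_1/q_1 = 231/5
  p_2/q_2 = 1894/41
  p_3/q_3 = 9701/210
  p_4/q_4 = 894386/19361
q_3 = 210 ≤ 556 < 19361 = q_4, so the answer is 9701/210.

9701/210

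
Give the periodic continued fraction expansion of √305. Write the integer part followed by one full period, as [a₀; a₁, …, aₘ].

a₀ = ⌊√305⌋ = 17.
With m₀=0, d₀=1 and mₖ₊₁ = dₖaₖ − mₖ, dₖ₊₁ = (n − mₖ₊₁²)/dₖ, aₖ₊₁ = ⌊(a₀+mₖ₊₁)/dₖ₊₁⌋:
  k=1: m=17, d=16, a=2
  k=2: m=15, d=5, a=6
  k=3: m=15, d=16, a=2
  k=4: m=17, d=1, a=34
d=1 and a=2a₀=34 at k=4, so the next step gives (m, d) = (17, 16) again — its k=1 value — and the period has length 4.

[17; 2, 6, 2, 34]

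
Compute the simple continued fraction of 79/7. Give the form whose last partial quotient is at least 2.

[11; 3, 2]

79 = 11×7 + 2
7 = 3×2 + 1
2 = 2×1 + 0  (stop)
So 79/7 = [11; 3, 2].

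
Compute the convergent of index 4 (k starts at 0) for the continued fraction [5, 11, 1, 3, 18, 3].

Using pₖ = aₖpₖ₋₁ + pₖ₋₂, qₖ = aₖqₖ₋₁ + qₖ₋₂ (with p₋₁=1, p₋₂=0, q₋₁=0, q₋₂=1):
  k=0: a=5, p=5, q=1
  k=1: a=11, p=56, q=11
  k=2: a=1, p=61, q=12
  k=3: a=3, p=239, q=47
  k=4: a=18, p=4363, q=858

4363/858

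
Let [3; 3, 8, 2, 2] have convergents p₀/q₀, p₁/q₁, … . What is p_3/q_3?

176/53

Using pₖ = aₖpₖ₋₁ + pₖ₋₂, qₖ = aₖqₖ₋₁ + qₖ₋₂ (with p₋₁=1, p₋₂=0, q₋₁=0, q₋₂=1):
  k=0: a=3, p=3, q=1
  k=1: a=3, p=10, q=3
  k=2: a=8, p=83, q=25
  k=3: a=2, p=176, q=53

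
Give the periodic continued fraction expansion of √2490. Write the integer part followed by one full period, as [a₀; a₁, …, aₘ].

a₀ = ⌊√2490⌋ = 49.
With m₀=0, d₀=1 and mₖ₊₁ = dₖaₖ − mₖ, dₖ₊₁ = (n − mₖ₊₁²)/dₖ, aₖ₊₁ = ⌊(a₀+mₖ₊₁)/dₖ₊₁⌋:
  k=1: m=49, d=89, a=1
  k=2: m=40, d=10, a=8
  k=3: m=40, d=89, a=1
  k=4: m=49, d=1, a=98
d=1 and a=2a₀=98 at k=4, so the next step gives (m, d) = (49, 89) again — its k=1 value — and the period has length 4.

[49; 1, 8, 1, 98]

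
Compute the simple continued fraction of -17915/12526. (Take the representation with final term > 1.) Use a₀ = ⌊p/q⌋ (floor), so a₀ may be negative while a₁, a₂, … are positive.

-17915 = -2*12526 + 7137
12526 = 1*7137 + 5389
7137 = 1*5389 + 1748
5389 = 3*1748 + 145
1748 = 12*145 + 8
145 = 18*8 + 1
8 = 8*1 + 0  (stop)
So -17915/12526 = [-2; 1, 1, 3, 12, 18, 8].

[-2; 1, 1, 3, 12, 18, 8]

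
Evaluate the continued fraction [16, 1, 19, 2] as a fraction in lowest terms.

Fold from the inside: start with 2/1.
  19 + 1/2 = 39/2
  1 + 2/39 = 41/39
  16 + 39/41 = 695/41

695/41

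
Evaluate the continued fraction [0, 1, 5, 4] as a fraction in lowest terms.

21/25

Using pₖ = aₖpₖ₋₁ + pₖ₋₂ and qₖ = aₖqₖ₋₁ + qₖ₋₂:
  k=0: a=0, p=0, q=1
  k=1: a=1, p=1, q=1
  k=2: a=5, p=5, q=6
  k=3: a=4, p=21, q=25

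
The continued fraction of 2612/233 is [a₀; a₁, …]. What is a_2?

1

2612 = 11·233 + 49   →  a_0 = 11
233 = 4·49 + 37   →  a_1 = 4
49 = 1·37 + 12   →  a_2 = 1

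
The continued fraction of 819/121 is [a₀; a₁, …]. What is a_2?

3

819 = 6·121 + 93   →  a_0 = 6
121 = 1·93 + 28   →  a_1 = 1
93 = 3·28 + 9   →  a_2 = 3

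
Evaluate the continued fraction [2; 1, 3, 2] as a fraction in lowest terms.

Fold from the inside: start with 2/1.
  3 + 1/2 = 7/2
  1 + 2/7 = 9/7
  2 + 7/9 = 25/9

25/9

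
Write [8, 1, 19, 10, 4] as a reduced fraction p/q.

Fold from the inside: start with 4/1.
  10 + 1/4 = 41/4
  19 + 4/41 = 783/41
  1 + 41/783 = 824/783
  8 + 783/824 = 7375/824

7375/824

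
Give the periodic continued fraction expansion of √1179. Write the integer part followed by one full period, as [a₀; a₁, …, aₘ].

a₀ = ⌊√1179⌋ = 34.
With m₀=0, d₀=1 and mₖ₊₁ = dₖaₖ − mₖ, dₖ₊₁ = (n − mₖ₊₁²)/dₖ, aₖ₊₁ = ⌊(a₀+mₖ₊₁)/dₖ₊₁⌋:
  k=1: m=34, d=23, a=2
  k=2: m=12, d=45, a=1
  k=3: m=33, d=2, a=33
  k=4: m=33, d=45, a=1
  k=5: m=12, d=23, a=2
  k=6: m=34, d=1, a=68
d=1 and a=2a₀=68 at k=6, so the next step gives (m, d) = (34, 23) again — its k=1 value — and the period has length 6.

[34; 2, 1, 33, 1, 2, 68]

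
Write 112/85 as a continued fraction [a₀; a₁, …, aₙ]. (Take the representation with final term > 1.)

[1; 3, 6, 1, 3]

112 = 1·85 + 27
85 = 3·27 + 4
27 = 6·4 + 3
4 = 1·3 + 1
3 = 3·1 + 0  (stop)
So 112/85 = [1; 3, 6, 1, 3].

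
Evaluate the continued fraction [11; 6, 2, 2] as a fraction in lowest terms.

Fold from the inside: start with 2/1.
  2 + 1/2 = 5/2
  6 + 2/5 = 32/5
  11 + 5/32 = 357/32

357/32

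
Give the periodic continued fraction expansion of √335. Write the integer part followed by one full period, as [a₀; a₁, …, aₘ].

a₀ = ⌊√335⌋ = 18.
With m₀=0, d₀=1 and mₖ₊₁ = dₖaₖ − mₖ, dₖ₊₁ = (n − mₖ₊₁²)/dₖ, aₖ₊₁ = ⌊(a₀+mₖ₊₁)/dₖ₊₁⌋:
  k=1: m=18, d=11, a=3
  k=2: m=15, d=10, a=3
  k=3: m=15, d=11, a=3
  k=4: m=18, d=1, a=36
d=1 and a=2a₀=36 at k=4, so the next step gives (m, d) = (18, 11) again — its k=1 value — and the period has length 4.

[18; 3, 3, 3, 36]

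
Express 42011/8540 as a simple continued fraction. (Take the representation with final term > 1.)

[4; 1, 11, 2, 1, 1, 7, 18]

42011 = 4·8540 + 7851
8540 = 1·7851 + 689
7851 = 11·689 + 272
689 = 2·272 + 145
272 = 1·145 + 127
145 = 1·127 + 18
127 = 7·18 + 1
18 = 18·1 + 0  (stop)
So 42011/8540 = [4; 1, 11, 2, 1, 1, 7, 18].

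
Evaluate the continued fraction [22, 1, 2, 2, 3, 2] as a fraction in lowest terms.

Fold from the inside: start with 2/1.
  3 + 1/2 = 7/2
  2 + 2/7 = 16/7
  2 + 7/16 = 39/16
  1 + 16/39 = 55/39
  22 + 39/55 = 1249/55

1249/55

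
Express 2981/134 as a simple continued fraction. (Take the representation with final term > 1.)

2981 = 22*134 + 33
134 = 4*33 + 2
33 = 16*2 + 1
2 = 2*1 + 0  (stop)
So 2981/134 = [22; 4, 16, 2].

[22; 4, 16, 2]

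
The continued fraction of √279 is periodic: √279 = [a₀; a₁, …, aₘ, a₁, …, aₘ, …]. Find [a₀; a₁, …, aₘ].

a₀ = ⌊√279⌋ = 16.

[16; 1, 2, 2, 1, 2, 2, 1, 32]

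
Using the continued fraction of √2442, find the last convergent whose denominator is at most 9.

247/5

√2442 = [49; 2, 2, 2, 98, …] (period length 4).
Convergents:
  p_0/q_0 = 49/1
  p_1/q_1 = 99/2
  p_2/q_2 = 247/5
  p_3/q_3 = 593/12
q_2 = 5 ≤ 9 < 12 = q_3, so the answer is 247/5.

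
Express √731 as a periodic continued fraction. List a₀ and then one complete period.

a₀ = ⌊√731⌋ = 27.
With m₀=0, d₀=1 and mₖ₊₁ = dₖaₖ − mₖ, dₖ₊₁ = (n − mₖ₊₁²)/dₖ, aₖ₊₁ = ⌊(a₀+mₖ₊₁)/dₖ₊₁⌋:
  k=1: m=27, d=2, a=27
  k=2: m=27, d=1, a=54
d=1 and a=2a₀=54 at k=2, so the next step gives (m, d) = (27, 2) again — its k=1 value — and the period has length 2.

[27; 27, 54]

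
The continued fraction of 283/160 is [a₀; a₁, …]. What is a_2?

3

283 = 1·160 + 123   →  a_0 = 1
160 = 1·123 + 37   →  a_1 = 1
123 = 3·37 + 12   →  a_2 = 3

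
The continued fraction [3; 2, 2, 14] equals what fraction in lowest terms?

245/72

Fold from the inside: start with 14/1.
  2 + 1/14 = 29/14
  2 + 14/29 = 72/29
  3 + 29/72 = 245/72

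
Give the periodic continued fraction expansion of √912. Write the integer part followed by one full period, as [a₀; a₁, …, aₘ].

[30; 5, 60]

a₀ = ⌊√912⌋ = 30.
With m₀=0, d₀=1 and mₖ₊₁ = dₖaₖ − mₖ, dₖ₊₁ = (n − mₖ₊₁²)/dₖ, aₖ₊₁ = ⌊(a₀+mₖ₊₁)/dₖ₊₁⌋:
  k=1: m=30, d=12, a=5
  k=2: m=30, d=1, a=60
d=1 and a=2a₀=60 at k=2, so the next step gives (m, d) = (30, 12) again — its k=1 value — and the period has length 2.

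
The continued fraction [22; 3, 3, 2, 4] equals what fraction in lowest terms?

Fold from the inside: start with 4/1.
  2 + 1/4 = 9/4
  3 + 4/9 = 31/9
  3 + 9/31 = 102/31
  22 + 31/102 = 2275/102

2275/102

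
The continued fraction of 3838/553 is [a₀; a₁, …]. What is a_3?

3838 = 6·553 + 520   →  a_0 = 6
553 = 1·520 + 33   →  a_1 = 1
520 = 15·33 + 25   →  a_2 = 15
33 = 1·25 + 8   →  a_3 = 1

1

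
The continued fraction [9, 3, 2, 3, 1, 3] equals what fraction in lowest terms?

Using pₖ = aₖpₖ₋₁ + pₖ₋₂ and qₖ = aₖqₖ₋₁ + qₖ₋₂:
  k=0: a=9, p=9, q=1
  k=1: a=3, p=28, q=3
  k=2: a=2, p=65, q=7
  k=3: a=3, p=223, q=24
  k=4: a=1, p=288, q=31
  k=5: a=3, p=1087, q=117

1087/117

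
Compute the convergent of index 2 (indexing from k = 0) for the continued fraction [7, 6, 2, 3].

93/13

Using pₖ = aₖpₖ₋₁ + pₖ₋₂, qₖ = aₖqₖ₋₁ + qₖ₋₂ (with p₋₁=1, p₋₂=0, q₋₁=0, q₋₂=1):
  k=0: a=7, p=7, q=1
  k=1: a=6, p=43, q=6
  k=2: a=2, p=93, q=13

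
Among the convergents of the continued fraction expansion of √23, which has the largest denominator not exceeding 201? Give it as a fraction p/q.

916/191

√23 = [4; 1, 3, 1, 8, …] (period length 4).
Convergents:
  p_0/q_0 = 4/1
  p_1/q_1 = 5/1
  p_2/q_2 = 19/4
  p_3/q_3 = 24/5
  p_4/q_4 = 211/44
  p_5/q_5 = 235/49
  p_6/q_6 = 916/191
  p_7/q_7 = 1151/240
q_6 = 191 ≤ 201 < 240 = q_7, so the answer is 916/191.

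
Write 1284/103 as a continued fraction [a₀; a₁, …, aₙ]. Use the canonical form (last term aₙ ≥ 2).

1284 = 12·103 + 48
103 = 2·48 + 7
48 = 6·7 + 6
7 = 1·6 + 1
6 = 6·1 + 0  (stop)
So 1284/103 = [12; 2, 6, 1, 6].

[12; 2, 6, 1, 6]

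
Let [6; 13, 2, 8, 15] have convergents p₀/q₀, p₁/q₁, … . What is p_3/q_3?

1391/229

Using pₖ = aₖpₖ₋₁ + pₖ₋₂, qₖ = aₖqₖ₋₁ + qₖ₋₂ (with p₋₁=1, p₋₂=0, q₋₁=0, q₋₂=1):
  k=0: a=6, p=6, q=1
  k=1: a=13, p=79, q=13
  k=2: a=2, p=164, q=27
  k=3: a=8, p=1391, q=229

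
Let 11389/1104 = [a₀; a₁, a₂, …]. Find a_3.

11389 = 10·1104 + 349   →  a_0 = 10
1104 = 3·349 + 57   →  a_1 = 3
349 = 6·57 + 7   →  a_2 = 6
57 = 8·7 + 1   →  a_3 = 8

8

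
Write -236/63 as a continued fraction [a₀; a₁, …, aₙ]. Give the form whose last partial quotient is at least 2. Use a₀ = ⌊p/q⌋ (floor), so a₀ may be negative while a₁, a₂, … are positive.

[-4; 3, 1, 15]

-236 = -4·63 + 16
63 = 3·16 + 15
16 = 1·15 + 1
15 = 15·1 + 0  (stop)
So -236/63 = [-4; 3, 1, 15].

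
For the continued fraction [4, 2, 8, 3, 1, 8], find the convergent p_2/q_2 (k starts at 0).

76/17

Using pₖ = aₖpₖ₋₁ + pₖ₋₂, qₖ = aₖqₖ₋₁ + qₖ₋₂ (with p₋₁=1, p₋₂=0, q₋₁=0, q₋₂=1):
  k=0: a=4, p=4, q=1
  k=1: a=2, p=9, q=2
  k=2: a=8, p=76, q=17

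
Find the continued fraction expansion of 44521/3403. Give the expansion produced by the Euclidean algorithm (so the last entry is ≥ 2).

[13; 12, 14, 1, 5, 3]

44521 = 13·3403 + 282
3403 = 12·282 + 19
282 = 14·19 + 16
19 = 1·16 + 3
16 = 5·3 + 1
3 = 3·1 + 0  (stop)
So 44521/3403 = [13; 12, 14, 1, 5, 3].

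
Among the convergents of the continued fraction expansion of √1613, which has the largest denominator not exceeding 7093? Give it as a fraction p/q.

119121/2966

√1613 = [40; 6, 6, 80, …] (period length 3).
Convergents:
  p_0/q_0 = 40/1
  p_1/q_1 = 241/6
  p_2/q_2 = 1486/37
  p_3/q_3 = 119121/2966
  p_4/q_4 = 716212/17833
q_3 = 2966 ≤ 7093 < 17833 = q_4, so the answer is 119121/2966.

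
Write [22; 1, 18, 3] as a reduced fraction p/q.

1331/58

Using pₖ = aₖpₖ₋₁ + pₖ₋₂ and qₖ = aₖqₖ₋₁ + qₖ₋₂:
  k=0: a=22, p=22, q=1
  k=1: a=1, p=23, q=1
  k=2: a=18, p=436, q=19
  k=3: a=3, p=1331, q=58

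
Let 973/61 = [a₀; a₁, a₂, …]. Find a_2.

19

973 = 15·61 + 58   →  a_0 = 15
61 = 1·58 + 3   →  a_1 = 1
58 = 19·3 + 1   →  a_2 = 19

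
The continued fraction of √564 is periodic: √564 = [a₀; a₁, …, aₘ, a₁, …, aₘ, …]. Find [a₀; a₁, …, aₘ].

[23; 1, 2, 1, 46]

a₀ = ⌊√564⌋ = 23.
With m₀=0, d₀=1 and mₖ₊₁ = dₖaₖ − mₖ, dₖ₊₁ = (n − mₖ₊₁²)/dₖ, aₖ₊₁ = ⌊(a₀+mₖ₊₁)/dₖ₊₁⌋:
  k=1: m=23, d=35, a=1
  k=2: m=12, d=12, a=2
  k=3: m=12, d=35, a=1
  k=4: m=23, d=1, a=46
d=1 and a=2a₀=46 at k=4, so the next step gives (m, d) = (23, 35) again — its k=1 value — and the period has length 4.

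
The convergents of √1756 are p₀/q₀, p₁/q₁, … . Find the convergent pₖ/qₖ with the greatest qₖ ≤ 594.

√1756 = [41; 1, 9, 2, 20, 2, 9, 1, 82, …] (period length 8).
Convergents:
  p_0/q_0 = 41/1
  p_1/q_1 = 42/1
  p_2/q_2 = 419/10
  p_3/q_3 = 880/21
  p_4/q_4 = 18019/430
  p_5/q_5 = 36918/881
q_4 = 430 ≤ 594 < 881 = q_5, so the answer is 18019/430.

18019/430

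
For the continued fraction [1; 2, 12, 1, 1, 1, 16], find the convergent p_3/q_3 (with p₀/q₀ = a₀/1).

Using pₖ = aₖpₖ₋₁ + pₖ₋₂, qₖ = aₖqₖ₋₁ + qₖ₋₂ (with p₋₁=1, p₋₂=0, q₋₁=0, q₋₂=1):
  k=0: a=1, p=1, q=1
  k=1: a=2, p=3, q=2
  k=2: a=12, p=37, q=25
  k=3: a=1, p=40, q=27

40/27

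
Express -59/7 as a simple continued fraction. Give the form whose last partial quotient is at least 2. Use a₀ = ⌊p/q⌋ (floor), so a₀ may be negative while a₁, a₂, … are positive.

[-9; 1, 1, 3]

-59 = -9·7 + 4
7 = 1·4 + 3
4 = 1·3 + 1
3 = 3·1 + 0  (stop)
So -59/7 = [-9; 1, 1, 3].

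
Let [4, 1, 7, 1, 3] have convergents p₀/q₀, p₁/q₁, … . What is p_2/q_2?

39/8

Using pₖ = aₖpₖ₋₁ + pₖ₋₂, qₖ = aₖqₖ₋₁ + qₖ₋₂ (with p₋₁=1, p₋₂=0, q₋₁=0, q₋₂=1):
  k=0: a=4, p=4, q=1
  k=1: a=1, p=5, q=1
  k=2: a=7, p=39, q=8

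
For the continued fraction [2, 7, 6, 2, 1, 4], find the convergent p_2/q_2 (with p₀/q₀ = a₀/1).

Using pₖ = aₖpₖ₋₁ + pₖ₋₂, qₖ = aₖqₖ₋₁ + qₖ₋₂ (with p₋₁=1, p₋₂=0, q₋₁=0, q₋₂=1):
  k=0: a=2, p=2, q=1
  k=1: a=7, p=15, q=7
  k=2: a=6, p=92, q=43

92/43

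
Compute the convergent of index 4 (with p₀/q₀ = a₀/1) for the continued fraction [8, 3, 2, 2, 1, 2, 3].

Using pₖ = aₖpₖ₋₁ + pₖ₋₂, qₖ = aₖqₖ₋₁ + qₖ₋₂ (with p₋₁=1, p₋₂=0, q₋₁=0, q₋₂=1):
  k=0: a=8, p=8, q=1
  k=1: a=3, p=25, q=3
  k=2: a=2, p=58, q=7
  k=3: a=2, p=141, q=17
  k=4: a=1, p=199, q=24

199/24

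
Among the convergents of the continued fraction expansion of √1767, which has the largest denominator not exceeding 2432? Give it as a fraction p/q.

98910/2353

√1767 = [42; 28, 84, …] (period length 2).
Convergents:
  p_0/q_0 = 42/1
  p_1/q_1 = 1177/28
  p_2/q_2 = 98910/2353
  p_3/q_3 = 2770657/65912
q_2 = 2353 ≤ 2432 < 65912 = q_3, so the answer is 98910/2353.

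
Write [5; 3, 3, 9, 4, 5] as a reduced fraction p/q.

10618/2003

Using pₖ = aₖpₖ₋₁ + pₖ₋₂ and qₖ = aₖqₖ₋₁ + qₖ₋₂:
  k=0: a=5, p=5, q=1
  k=1: a=3, p=16, q=3
  k=2: a=3, p=53, q=10
  k=3: a=9, p=493, q=93
  k=4: a=4, p=2025, q=382
  k=5: a=5, p=10618, q=2003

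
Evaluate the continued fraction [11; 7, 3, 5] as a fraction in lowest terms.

Fold from the inside: start with 5/1.
  3 + 1/5 = 16/5
  7 + 5/16 = 117/16
  11 + 16/117 = 1303/117

1303/117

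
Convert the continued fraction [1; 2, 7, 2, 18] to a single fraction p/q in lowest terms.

Using pₖ = aₖpₖ₋₁ + pₖ₋₂ and qₖ = aₖqₖ₋₁ + qₖ₋₂:
  k=0: a=1, p=1, q=1
  k=1: a=2, p=3, q=2
  k=2: a=7, p=22, q=15
  k=3: a=2, p=47, q=32
  k=4: a=18, p=868, q=591

868/591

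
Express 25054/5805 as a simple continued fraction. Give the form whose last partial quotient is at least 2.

25054 = 4*5805 + 1834
5805 = 3*1834 + 303
1834 = 6*303 + 16
303 = 18*16 + 15
16 = 1*15 + 1
15 = 15*1 + 0  (stop)
So 25054/5805 = [4; 3, 6, 18, 1, 15].

[4; 3, 6, 18, 1, 15]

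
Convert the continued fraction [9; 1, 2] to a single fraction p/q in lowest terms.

29/3

Fold from the inside: start with 2/1.
  1 + 1/2 = 3/2
  9 + 2/3 = 29/3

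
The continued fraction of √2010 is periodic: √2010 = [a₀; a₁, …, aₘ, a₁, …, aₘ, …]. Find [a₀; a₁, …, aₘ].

[44; 1, 4, 1, 88]

a₀ = ⌊√2010⌋ = 44.
With m₀=0, d₀=1 and mₖ₊₁ = dₖaₖ − mₖ, dₖ₊₁ = (n − mₖ₊₁²)/dₖ, aₖ₊₁ = ⌊(a₀+mₖ₊₁)/dₖ₊₁⌋:
  k=1: m=44, d=74, a=1
  k=2: m=30, d=15, a=4
  k=3: m=30, d=74, a=1
  k=4: m=44, d=1, a=88
d=1 and a=2a₀=88 at k=4, so the next step gives (m, d) = (44, 74) again — its k=1 value — and the period has length 4.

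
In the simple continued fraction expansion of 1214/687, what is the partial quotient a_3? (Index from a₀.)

1214 = 1·687 + 527   →  a_0 = 1
687 = 1·527 + 160   →  a_1 = 1
527 = 3·160 + 47   →  a_2 = 3
160 = 3·47 + 19   →  a_3 = 3

3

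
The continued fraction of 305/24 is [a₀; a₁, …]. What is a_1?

1

305 = 12·24 + 17   →  a_0 = 12
24 = 1·17 + 7   →  a_1 = 1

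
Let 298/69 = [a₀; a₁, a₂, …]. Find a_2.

298 = 4·69 + 22   →  a_0 = 4
69 = 3·22 + 3   →  a_1 = 3
22 = 7·3 + 1   →  a_2 = 7

7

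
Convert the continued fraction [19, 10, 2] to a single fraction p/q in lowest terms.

Fold from the inside: start with 2/1.
  10 + 1/2 = 21/2
  19 + 2/21 = 401/21

401/21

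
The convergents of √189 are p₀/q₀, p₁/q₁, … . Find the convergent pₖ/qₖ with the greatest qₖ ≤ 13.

55/4

√189 = [13; 1, 2, 1, 26, …] (period length 4).
Convergents:
  p_0/q_0 = 13/1
  p_1/q_1 = 14/1
  p_2/q_2 = 41/3
  p_3/q_3 = 55/4
  p_4/q_4 = 1471/107
q_3 = 4 ≤ 13 < 107 = q_4, so the answer is 55/4.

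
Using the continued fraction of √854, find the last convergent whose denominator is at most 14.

√854 = [29; 4, 2, 11, 4, 11, 2, 4, 58, …] (period length 8).
Convergents:
  p_0/q_0 = 29/1
  p_1/q_1 = 117/4
  p_2/q_2 = 263/9
  p_3/q_3 = 3010/103
q_2 = 9 ≤ 14 < 103 = q_3, so the answer is 263/9.

263/9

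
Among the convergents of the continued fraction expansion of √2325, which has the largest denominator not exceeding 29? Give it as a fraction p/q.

√2325 = [48; 4, 1, 1, 2, 1, 1, 4, 96, …] (period length 8).
Convergents:
  p_0/q_0 = 48/1
  p_1/q_1 = 193/4
  p_2/q_2 = 241/5
  p_3/q_3 = 434/9
  p_4/q_4 = 1109/23
  p_5/q_5 = 1543/32
q_4 = 23 ≤ 29 < 32 = q_5, so the answer is 1109/23.

1109/23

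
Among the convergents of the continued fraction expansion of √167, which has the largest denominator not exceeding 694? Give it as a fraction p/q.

√167 = [12; 1, 11, 1, 24, …] (period length 4).
Convergents:
  p_0/q_0 = 12/1
  p_1/q_1 = 13/1
  p_2/q_2 = 155/12
  p_3/q_3 = 168/13
  p_4/q_4 = 4187/324
  p_5/q_5 = 4355/337
  p_6/q_6 = 52092/4031
q_5 = 337 ≤ 694 < 4031 = q_6, so the answer is 4355/337.

4355/337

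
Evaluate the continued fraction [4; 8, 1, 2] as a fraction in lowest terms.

Fold from the inside: start with 2/1.
  1 + 1/2 = 3/2
  8 + 2/3 = 26/3
  4 + 3/26 = 107/26

107/26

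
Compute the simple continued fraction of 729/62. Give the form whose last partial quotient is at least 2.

729 = 11·62 + 47
62 = 1·47 + 15
47 = 3·15 + 2
15 = 7·2 + 1
2 = 2·1 + 0  (stop)
So 729/62 = [11; 1, 3, 7, 2].

[11; 1, 3, 7, 2]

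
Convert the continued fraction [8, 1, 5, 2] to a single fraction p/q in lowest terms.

Using pₖ = aₖpₖ₋₁ + pₖ₋₂ and qₖ = aₖqₖ₋₁ + qₖ₋₂:
  k=0: a=8, p=8, q=1
  k=1: a=1, p=9, q=1
  k=2: a=5, p=53, q=6
  k=3: a=2, p=115, q=13

115/13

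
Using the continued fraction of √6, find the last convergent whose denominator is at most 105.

218/89

√6 = [2; 2, 4, …] (period length 2).
Convergents:
  p_0/q_0 = 2/1
  p_1/q_1 = 5/2
  p_2/q_2 = 22/9
  p_3/q_3 = 49/20
  p_4/q_4 = 218/89
  p_5/q_5 = 485/198
q_4 = 89 ≤ 105 < 198 = q_5, so the answer is 218/89.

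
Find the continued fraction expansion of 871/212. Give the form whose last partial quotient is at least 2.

[4; 9, 4, 1, 1, 2]

871 = 4·212 + 23
212 = 9·23 + 5
23 = 4·5 + 3
5 = 1·3 + 2
3 = 1·2 + 1
2 = 2·1 + 0  (stop)
So 871/212 = [4; 9, 4, 1, 1, 2].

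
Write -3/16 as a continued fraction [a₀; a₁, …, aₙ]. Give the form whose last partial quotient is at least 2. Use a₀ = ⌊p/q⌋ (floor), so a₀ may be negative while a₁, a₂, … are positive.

-3 = -1*16 + 13
16 = 1*13 + 3
13 = 4*3 + 1
3 = 3*1 + 0  (stop)
So -3/16 = [-1; 1, 4, 3].

[-1; 1, 4, 3]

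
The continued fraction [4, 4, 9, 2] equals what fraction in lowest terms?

331/78

Fold from the inside: start with 2/1.
  9 + 1/2 = 19/2
  4 + 2/19 = 78/19
  4 + 19/78 = 331/78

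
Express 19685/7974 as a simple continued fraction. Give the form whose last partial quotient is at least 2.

[2; 2, 7, 2, 9, 8, 1, 2]

19685 = 2*7974 + 3737
7974 = 2*3737 + 500
3737 = 7*500 + 237
500 = 2*237 + 26
237 = 9*26 + 3
26 = 8*3 + 2
3 = 1*2 + 1
2 = 2*1 + 0  (stop)
So 19685/7974 = [2; 2, 7, 2, 9, 8, 1, 2].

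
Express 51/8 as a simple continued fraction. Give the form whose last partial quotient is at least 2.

[6; 2, 1, 2]

51 = 6*8 + 3
8 = 2*3 + 2
3 = 1*2 + 1
2 = 2*1 + 0  (stop)
So 51/8 = [6; 2, 1, 2].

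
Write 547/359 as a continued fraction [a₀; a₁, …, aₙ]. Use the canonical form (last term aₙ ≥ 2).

[1; 1, 1, 10, 17]

547 = 1*359 + 188
359 = 1*188 + 171
188 = 1*171 + 17
171 = 10*17 + 1
17 = 17*1 + 0  (stop)
So 547/359 = [1; 1, 1, 10, 17].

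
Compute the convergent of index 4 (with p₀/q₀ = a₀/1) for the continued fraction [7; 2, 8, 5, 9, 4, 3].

5977/800

Using pₖ = aₖpₖ₋₁ + pₖ₋₂, qₖ = aₖqₖ₋₁ + qₖ₋₂ (with p₋₁=1, p₋₂=0, q₋₁=0, q₋₂=1):
  k=0: a=7, p=7, q=1
  k=1: a=2, p=15, q=2
  k=2: a=8, p=127, q=17
  k=3: a=5, p=650, q=87
  k=4: a=9, p=5977, q=800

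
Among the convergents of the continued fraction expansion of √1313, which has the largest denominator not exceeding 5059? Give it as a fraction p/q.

178604/4929

√1313 = [36; 4, 4, 72, …] (period length 3).
Convergents:
  p_0/q_0 = 36/1
  p_1/q_1 = 145/4
  p_2/q_2 = 616/17
  p_3/q_3 = 44497/1228
  p_4/q_4 = 178604/4929
  p_5/q_5 = 758913/20944
q_4 = 4929 ≤ 5059 < 20944 = q_5, so the answer is 178604/4929.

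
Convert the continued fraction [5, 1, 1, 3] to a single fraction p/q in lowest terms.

39/7

Fold from the inside: start with 3/1.
  1 + 1/3 = 4/3
  1 + 3/4 = 7/4
  5 + 4/7 = 39/7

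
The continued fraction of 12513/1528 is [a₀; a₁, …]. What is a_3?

12513 = 8·1528 + 289   →  a_0 = 8
1528 = 5·289 + 83   →  a_1 = 5
289 = 3·83 + 40   →  a_2 = 3
83 = 2·40 + 3   →  a_3 = 2

2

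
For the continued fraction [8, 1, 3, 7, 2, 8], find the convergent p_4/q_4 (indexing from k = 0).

Using pₖ = aₖpₖ₋₁ + pₖ₋₂, qₖ = aₖqₖ₋₁ + qₖ₋₂ (with p₋₁=1, p₋₂=0, q₋₁=0, q₋₂=1):
  k=0: a=8, p=8, q=1
  k=1: a=1, p=9, q=1
  k=2: a=3, p=35, q=4
  k=3: a=7, p=254, q=29
  k=4: a=2, p=543, q=62

543/62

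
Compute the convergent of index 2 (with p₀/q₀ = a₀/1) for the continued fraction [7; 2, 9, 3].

Using pₖ = aₖpₖ₋₁ + pₖ₋₂, qₖ = aₖqₖ₋₁ + qₖ₋₂ (with p₋₁=1, p₋₂=0, q₋₁=0, q₋₂=1):
  k=0: a=7, p=7, q=1
  k=1: a=2, p=15, q=2
  k=2: a=9, p=142, q=19

142/19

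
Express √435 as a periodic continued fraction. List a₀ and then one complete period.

a₀ = ⌊√435⌋ = 20.

[20; 1, 5, 1, 40]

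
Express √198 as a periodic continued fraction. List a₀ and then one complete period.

a₀ = ⌊√198⌋ = 14.
With m₀=0, d₀=1 and mₖ₊₁ = dₖaₖ − mₖ, dₖ₊₁ = (n − mₖ₊₁²)/dₖ, aₖ₊₁ = ⌊(a₀+mₖ₊₁)/dₖ₊₁⌋:
  k=1: m=14, d=2, a=14
  k=2: m=14, d=1, a=28
d=1 and a=2a₀=28 at k=2, so the next step gives (m, d) = (14, 2) again — its k=1 value — and the period has length 2.

[14; 14, 28]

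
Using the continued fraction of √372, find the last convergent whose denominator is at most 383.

√372 = [19; 3, 2, 12, 2, 3, 38, …] (period length 6).
Convergents:
  p_0/q_0 = 19/1
  p_1/q_1 = 58/3
  p_2/q_2 = 135/7
  p_3/q_3 = 1678/87
  p_4/q_4 = 3491/181
  p_5/q_5 = 12151/630
q_4 = 181 ≤ 383 < 630 = q_5, so the answer is 3491/181.

3491/181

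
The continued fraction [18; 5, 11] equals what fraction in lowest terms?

1019/56

Using pₖ = aₖpₖ₋₁ + pₖ₋₂ and qₖ = aₖqₖ₋₁ + qₖ₋₂:
  k=0: a=18, p=18, q=1
  k=1: a=5, p=91, q=5
  k=2: a=11, p=1019, q=56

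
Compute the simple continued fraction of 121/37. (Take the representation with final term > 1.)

[3; 3, 1, 2, 3]

121 = 3×37 + 10
37 = 3×10 + 7
10 = 1×7 + 3
7 = 2×3 + 1
3 = 3×1 + 0  (stop)
So 121/37 = [3; 3, 1, 2, 3].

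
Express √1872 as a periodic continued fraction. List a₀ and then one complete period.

[43; 3, 1, 3, 86]

a₀ = ⌊√1872⌋ = 43.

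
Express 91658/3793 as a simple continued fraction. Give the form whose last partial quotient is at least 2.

[24; 6, 16, 1, 11, 3]

91658 = 24*3793 + 626
3793 = 6*626 + 37
626 = 16*37 + 34
37 = 1*34 + 3
34 = 11*3 + 1
3 = 3*1 + 0  (stop)
So 91658/3793 = [24; 6, 16, 1, 11, 3].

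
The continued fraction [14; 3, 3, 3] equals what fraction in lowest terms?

Fold from the inside: start with 3/1.
  3 + 1/3 = 10/3
  3 + 3/10 = 33/10
  14 + 10/33 = 472/33

472/33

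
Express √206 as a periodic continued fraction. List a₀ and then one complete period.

a₀ = ⌊√206⌋ = 14.
With m₀=0, d₀=1 and mₖ₊₁ = dₖaₖ − mₖ, dₖ₊₁ = (n − mₖ₊₁²)/dₖ, aₖ₊₁ = ⌊(a₀+mₖ₊₁)/dₖ₊₁⌋:
  k=1: m=14, d=10, a=2
  k=2: m=6, d=17, a=1
  k=3: m=11, d=5, a=5
  k=4: m=14, d=2, a=14
  k=5: m=14, d=5, a=5
  k=6: m=11, d=17, a=1
  k=7: m=6, d=10, a=2
  k=8: m=14, d=1, a=28
d=1 and a=2a₀=28 at k=8, so the next step gives (m, d) = (14, 10) again — its k=1 value — and the period has length 8.

[14; 2, 1, 5, 14, 5, 1, 2, 28]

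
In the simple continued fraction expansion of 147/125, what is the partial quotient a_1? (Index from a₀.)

5

147 = 1·125 + 22   →  a_0 = 1
125 = 5·22 + 15   →  a_1 = 5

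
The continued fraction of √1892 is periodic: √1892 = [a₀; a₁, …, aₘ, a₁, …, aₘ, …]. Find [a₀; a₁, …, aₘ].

a₀ = ⌊√1892⌋ = 43.
With m₀=0, d₀=1 and mₖ₊₁ = dₖaₖ − mₖ, dₖ₊₁ = (n − mₖ₊₁²)/dₖ, aₖ₊₁ = ⌊(a₀+mₖ₊₁)/dₖ₊₁⌋:
  k=1: m=43, d=43, a=2
  k=2: m=43, d=1, a=86
d=1 and a=2a₀=86 at k=2, so the next step gives (m, d) = (43, 43) again — its k=1 value — and the period has length 2.

[43; 2, 86]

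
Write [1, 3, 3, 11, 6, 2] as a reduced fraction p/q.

Fold from the inside: start with 2/1.
  6 + 1/2 = 13/2
  11 + 2/13 = 145/13
  3 + 13/145 = 448/145
  3 + 145/448 = 1489/448
  1 + 448/1489 = 1937/1489

1937/1489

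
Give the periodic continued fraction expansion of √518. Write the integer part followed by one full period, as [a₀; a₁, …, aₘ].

[22; 1, 3, 6, 3, 1, 44]

a₀ = ⌊√518⌋ = 22.
With m₀=0, d₀=1 and mₖ₊₁ = dₖaₖ − mₖ, dₖ₊₁ = (n − mₖ₊₁²)/dₖ, aₖ₊₁ = ⌊(a₀+mₖ₊₁)/dₖ₊₁⌋:
  k=1: m=22, d=34, a=1
  k=2: m=12, d=11, a=3
  k=3: m=21, d=7, a=6
  k=4: m=21, d=11, a=3
  k=5: m=12, d=34, a=1
  k=6: m=22, d=1, a=44
d=1 and a=2a₀=44 at k=6, so the next step gives (m, d) = (22, 34) again — its k=1 value — and the period has length 6.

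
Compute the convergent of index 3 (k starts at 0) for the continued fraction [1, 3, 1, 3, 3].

Using pₖ = aₖpₖ₋₁ + pₖ₋₂, qₖ = aₖqₖ₋₁ + qₖ₋₂ (with p₋₁=1, p₋₂=0, q₋₁=0, q₋₂=1):
  k=0: a=1, p=1, q=1
  k=1: a=3, p=4, q=3
  k=2: a=1, p=5, q=4
  k=3: a=3, p=19, q=15

19/15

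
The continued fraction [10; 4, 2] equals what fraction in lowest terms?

Fold from the inside: start with 2/1.
  4 + 1/2 = 9/2
  10 + 2/9 = 92/9

92/9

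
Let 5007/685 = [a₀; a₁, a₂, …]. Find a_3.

5007 = 7·685 + 212   →  a_0 = 7
685 = 3·212 + 49   →  a_1 = 3
212 = 4·49 + 16   →  a_2 = 4
49 = 3·16 + 1   →  a_3 = 3

3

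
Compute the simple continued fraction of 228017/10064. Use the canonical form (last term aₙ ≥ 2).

228017 = 22*10064 + 6609
10064 = 1*6609 + 3455
6609 = 1*3455 + 3154
3455 = 1*3154 + 301
3154 = 10*301 + 144
301 = 2*144 + 13
144 = 11*13 + 1
13 = 13*1 + 0  (stop)
So 228017/10064 = [22; 1, 1, 1, 10, 2, 11, 13].

[22; 1, 1, 1, 10, 2, 11, 13]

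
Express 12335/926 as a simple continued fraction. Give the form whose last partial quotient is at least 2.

[13; 3, 8, 2, 17]

12335 = 13×926 + 297
926 = 3×297 + 35
297 = 8×35 + 17
35 = 2×17 + 1
17 = 17×1 + 0  (stop)
So 12335/926 = [13; 3, 8, 2, 17].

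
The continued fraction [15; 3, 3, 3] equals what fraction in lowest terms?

Using pₖ = aₖpₖ₋₁ + pₖ₋₂ and qₖ = aₖqₖ₋₁ + qₖ₋₂:
  k=0: a=15, p=15, q=1
  k=1: a=3, p=46, q=3
  k=2: a=3, p=153, q=10
  k=3: a=3, p=505, q=33

505/33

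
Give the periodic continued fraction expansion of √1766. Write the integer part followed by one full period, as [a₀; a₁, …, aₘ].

a₀ = ⌊√1766⌋ = 42.
With m₀=0, d₀=1 and mₖ₊₁ = dₖaₖ − mₖ, dₖ₊₁ = (n − mₖ₊₁²)/dₖ, aₖ₊₁ = ⌊(a₀+mₖ₊₁)/dₖ₊₁⌋:
  k=1: m=42, d=2, a=42
  k=2: m=42, d=1, a=84
d=1 and a=2a₀=84 at k=2, so the next step gives (m, d) = (42, 2) again — its k=1 value — and the period has length 2.

[42; 42, 84]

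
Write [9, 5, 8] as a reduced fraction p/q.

377/41

Fold from the inside: start with 8/1.
  5 + 1/8 = 41/8
  9 + 8/41 = 377/41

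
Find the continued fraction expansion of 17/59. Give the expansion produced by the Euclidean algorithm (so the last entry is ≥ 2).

[0; 3, 2, 8]

17 = 0·59 + 17
59 = 3·17 + 8
17 = 2·8 + 1
8 = 8·1 + 0  (stop)
So 17/59 = [0; 3, 2, 8].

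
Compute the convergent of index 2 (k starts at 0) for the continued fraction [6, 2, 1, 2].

Using pₖ = aₖpₖ₋₁ + pₖ₋₂, qₖ = aₖqₖ₋₁ + qₖ₋₂ (with p₋₁=1, p₋₂=0, q₋₁=0, q₋₂=1):
  k=0: a=6, p=6, q=1
  k=1: a=2, p=13, q=2
  k=2: a=1, p=19, q=3

19/3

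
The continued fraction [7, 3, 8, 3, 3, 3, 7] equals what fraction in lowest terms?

45709/6244

Fold from the inside: start with 7/1.
  3 + 1/7 = 22/7
  3 + 7/22 = 73/22
  3 + 22/73 = 241/73
  8 + 73/241 = 2001/241
  3 + 241/2001 = 6244/2001
  7 + 2001/6244 = 45709/6244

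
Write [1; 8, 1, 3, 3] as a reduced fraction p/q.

127/114

Fold from the inside: start with 3/1.
  3 + 1/3 = 10/3
  1 + 3/10 = 13/10
  8 + 10/13 = 114/13
  1 + 13/114 = 127/114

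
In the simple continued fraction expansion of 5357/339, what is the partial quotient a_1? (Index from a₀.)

5357 = 15·339 + 272   →  a_0 = 15
339 = 1·272 + 67   →  a_1 = 1

1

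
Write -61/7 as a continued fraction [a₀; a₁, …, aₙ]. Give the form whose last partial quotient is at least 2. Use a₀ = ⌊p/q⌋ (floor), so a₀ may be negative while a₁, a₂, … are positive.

[-9; 3, 2]

-61 = -9·7 + 2
7 = 3·2 + 1
2 = 2·1 + 0  (stop)
So -61/7 = [-9; 3, 2].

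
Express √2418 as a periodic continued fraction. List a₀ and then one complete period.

[49; 5, 1, 3, 2, 3, 1, 5, 98]

a₀ = ⌊√2418⌋ = 49.
With m₀=0, d₀=1 and mₖ₊₁ = dₖaₖ − mₖ, dₖ₊₁ = (n − mₖ₊₁²)/dₖ, aₖ₊₁ = ⌊(a₀+mₖ₊₁)/dₖ₊₁⌋:
  k=1: m=49, d=17, a=5
  k=2: m=36, d=66, a=1
  k=3: m=30, d=23, a=3
  k=4: m=39, d=39, a=2
  k=5: m=39, d=23, a=3
  k=6: m=30, d=66, a=1
  k=7: m=36, d=17, a=5
  k=8: m=49, d=1, a=98
d=1 and a=2a₀=98 at k=8, so the next step gives (m, d) = (49, 17) again — its k=1 value — and the period has length 8.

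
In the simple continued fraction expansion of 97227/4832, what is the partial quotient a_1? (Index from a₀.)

97227 = 20·4832 + 587   →  a_0 = 20
4832 = 8·587 + 136   →  a_1 = 8

8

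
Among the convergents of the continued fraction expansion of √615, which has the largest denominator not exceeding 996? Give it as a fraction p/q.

24576/991

√615 = [24; 1, 3, 1, 48, …] (period length 4).
Convergents:
  p_0/q_0 = 24/1
  p_1/q_1 = 25/1
  p_2/q_2 = 99/4
  p_3/q_3 = 124/5
  p_4/q_4 = 6051/244
  p_5/q_5 = 6175/249
  p_6/q_6 = 24576/991
  p_7/q_7 = 30751/1240
q_6 = 991 ≤ 996 < 1240 = q_7, so the answer is 24576/991.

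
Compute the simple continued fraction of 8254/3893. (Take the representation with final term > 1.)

[2; 8, 3, 7, 10, 2]

8254 = 2*3893 + 468
3893 = 8*468 + 149
468 = 3*149 + 21
149 = 7*21 + 2
21 = 10*2 + 1
2 = 2*1 + 0  (stop)
So 8254/3893 = [2; 8, 3, 7, 10, 2].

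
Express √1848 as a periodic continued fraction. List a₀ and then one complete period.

a₀ = ⌊√1848⌋ = 42.
With m₀=0, d₀=1 and mₖ₊₁ = dₖaₖ − mₖ, dₖ₊₁ = (n − mₖ₊₁²)/dₖ, aₖ₊₁ = ⌊(a₀+mₖ₊₁)/dₖ₊₁⌋:
  k=1: m=42, d=84, a=1
  k=2: m=42, d=1, a=84
d=1 and a=2a₀=84 at k=2, so the next step gives (m, d) = (42, 84) again — its k=1 value — and the period has length 2.

[42; 1, 84]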